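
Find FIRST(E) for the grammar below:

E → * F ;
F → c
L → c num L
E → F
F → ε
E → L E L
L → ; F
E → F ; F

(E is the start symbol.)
To compute FIRST(E), examine every production with E on the left-hand side, reading each right-hand side left to right until a non-nullable symbol is reached.

FIRST sets of the other non-terminals involved (by the same procedure, iterated to a fixed point):
  FIRST(F) = { 'c', ε }
  FIRST(L) = { ';', 'c' }

From E → * F ;:
  - '*' is a terminal: add '*' and stop
From E → F:
  - F is a non-terminal: add FIRST(F) \ {ε} = { 'c' }
    F is nullable and nothing follows, so the whole right-hand side can vanish: ε ∈ FIRST(E)
From E → L E L:
  - L is a non-terminal: add FIRST(L) \ {ε} = { ';', 'c' }
    L is not nullable, so stop
From E → F ; F:
  - F is a non-terminal: add FIRST(F) \ {ε} = { 'c' }
    F is nullable, so continue to the next symbol
  - ';' is a terminal: add ';' and stop

Collecting: FIRST(E) = { '*', ';', 'c', ε }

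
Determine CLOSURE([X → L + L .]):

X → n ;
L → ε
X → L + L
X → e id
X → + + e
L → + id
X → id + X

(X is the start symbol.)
{ [X → L + L .] }

To compute CLOSURE, for each item [A → α.Bβ] where B is a non-terminal, add [B → .γ] for all productions B → γ; repeat for the newly added items until nothing changes.

Start with: [X → L + L .]
The dot is at the end, so nothing is added.

CLOSURE = { [X → L + L .] }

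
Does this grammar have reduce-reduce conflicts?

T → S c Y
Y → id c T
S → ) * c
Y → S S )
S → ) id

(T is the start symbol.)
No reduce-reduce conflicts

A reduce-reduce conflict occurs when an LR(0) state has two complete items [A → α .] and [B → β .] — both call for a reduction, and with no lookahead the parser cannot choose between them.

Augment with T' → T and build the canonical LR(0) collection (I0 = CLOSURE({[T' → . T]}), then GOTO on every symbol after a dot until no new states appear). It has 15 states:
  I0: { [S → . ) * c], [S → . ) id], [T → . S c Y], [T' → . T] }  — shift
  I1: { [S → ) . * c], [S → ) . id] }  — shift
  I2: { [T → S . c Y] }  — shift
  I3: { [T' → T .] }  — accept
  I4: { [S → . ) * c], [S → . ) id], [T → S c . Y], [Y → . S S )], [Y → . id c T] }  — shift
  I5: { [S → . ) * c], [S → . ) id], [Y → S . S )] }  — shift
  I6: { [T → S c Y .] }  — reduce
  I7: { [Y → id . c T] }  — shift
  I8: { [S → . ) * c], [S → . ) id], [T → . S c Y], [Y → id c . T] }  — shift
  I9: { [Y → id c T .] }  — reduce
  I10: { [Y → S S . )] }  — shift
  I11: { [Y → S S ) .] }  — reduce
  I12: { [S → ) * . c] }  — shift
  I13: { [S → ) id .] }  — reduce
  I14: { [S → ) * c .] }  — reduce

No state contains more than one complete item.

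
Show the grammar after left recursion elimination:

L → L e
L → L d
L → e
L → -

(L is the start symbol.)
L → e L'
L → - L'
L' → e L'
L' → d L'
L' → ε

L is directly left-recursive. The standard transformation for
  A → A α₁ | ... | A α_m | β₁ | ... | β_n
is
  A  → β₁ A' | ... | β_n A'
  A' → α₁ A' | ... | α_m A' | ε

L → e becomes L → e L'
L → - becomes L → - L'
L → L e becomes L' → e L'
L → L d becomes L' → d L'
Add L' → ε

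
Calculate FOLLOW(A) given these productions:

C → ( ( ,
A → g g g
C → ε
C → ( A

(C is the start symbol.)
{ $ }

To compute FOLLOW(A), find every occurrence of A on a right-hand side N → α A β: add FIRST(β) \ {ε}, and if β is empty or nullable also add FOLLOW(N). Iterate to a fixed point.

In C → ( A: A is at the end, add FOLLOW(C)

The FOLLOW sets referred to above (computed the same way, to a fixed point):
  FOLLOW(C) = { $ }

Taking the union: FOLLOW(A) = { $ }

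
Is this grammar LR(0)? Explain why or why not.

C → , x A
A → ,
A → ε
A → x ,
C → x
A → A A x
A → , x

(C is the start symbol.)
No. Shift-reduce conflict between [A → .] and [A → . ,]

Augment with C' → C and build the canonical LR(0) collection (I0 = CLOSURE({[C' → . C]}), then GOTO on every symbol after a dot until no new states appear). It has 12 states:
  I0: { [C → . , x A], [C → . x], [C' → . C] }  — shift
  I1: { [C → , . x A] }  — shift
  I2: { [C' → C .] }  — accept
  I3: { [C → x .] }  — reduce
  I4: { [A → . , x], [A → . ,], [A → . A A x], [A → . x ,], [A → .], [C → , x . A] }  — shift, reduce
  I5: { [A → , . x], [A → , .] }  — shift, reduce
  I6: { [A → . , x], [A → . ,], [A → . A A x], [A → . x ,], [A → .], [A → A . A x], [C → , x A .] }  — shift, 2 reduces
  I7: { [A → x . ,] }  — shift
  I8: { [A → x , .] }  — reduce
  I9: { [A → . , x], [A → . ,], [A → . A A x], [A → . x ,], [A → .], [A → A . A x], [A → A A . x] }  — shift, reduce
  I10: { [A → A A x .], [A → x . ,] }  — shift, reduce
  I11: { [A → , x .] }  — reduce

Conflict in state I4:
  Shift-reduce conflict between [A → .] and [A → . ,]
So the grammar is NOT LR(0).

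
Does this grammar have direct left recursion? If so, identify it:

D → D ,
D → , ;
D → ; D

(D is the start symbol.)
Direct left recursion occurs when N → N α for some non-terminal N (the right-hand side begins with the left-hand side itself).

D → D ,: LEFT RECURSIVE (starts with D)
D → , ;: starts with ','
D → ; D: starts with ';'

The grammar has direct left recursion on: D.

Answer: Yes, D is left-recursive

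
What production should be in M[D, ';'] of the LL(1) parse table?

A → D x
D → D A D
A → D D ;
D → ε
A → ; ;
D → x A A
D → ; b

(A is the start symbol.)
To find M[D, ';'], we find productions for D where ';' is in the predict set (PREDICT(N → α) = (FIRST(α) \ {ε}) ∪ (FOLLOW(N) if α ⇒* ε)).

Relevant sets:
  FIRST(D) = { ';', 'x', ε }
  FIRST(A) = { ';', 'x' }
  FOLLOW(D) = { ';', 'x' }

D → D A D: PREDICT = { ';', 'x' }
  ';' is in predict set, so this production goes in M[D, ';']
D → ε: PREDICT = { ';', 'x' }
  ';' is in predict set, so this production goes in M[D, ';']
D → x A A: PREDICT = { 'x' }
D → ; b: PREDICT = { ';' }
  ';' is in predict set, so this production goes in M[D, ';']

M[D, ';'] = D → D A D, D → ε, D → ; b  (a multiply-defined cell — the grammar is not LL(1))

Answer: D → D A D, D → ε, D → ; b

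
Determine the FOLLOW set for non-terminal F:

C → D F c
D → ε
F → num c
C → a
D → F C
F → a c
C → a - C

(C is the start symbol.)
{ 'a', 'c', 'num' }

In C → D F c: F is followed by c, add FIRST(c) \ {ε} = { 'c' }
In D → F C: F is followed by C, add FIRST(C) \ {ε} = { 'a', 'num' }

Taking the union: FOLLOW(F) = { 'a', 'c', 'num' }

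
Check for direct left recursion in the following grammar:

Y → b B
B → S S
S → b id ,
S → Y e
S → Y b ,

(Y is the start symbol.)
Direct left recursion occurs when N → N α for some non-terminal N (the right-hand side begins with the left-hand side itself).

Y → b B: starts with b
B → S S: starts with S
S → b id ,: starts with b
S → Y e: starts with Y
S → Y b ,: starts with Y

No direct left recursion found.

Answer: No direct left recursion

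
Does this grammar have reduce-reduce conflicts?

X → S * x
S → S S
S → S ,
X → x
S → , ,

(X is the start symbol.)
No reduce-reduce conflicts

Augment with X' → X and build the canonical LR(0) collection (I0 = CLOSURE({[X' → . X]}), then GOTO on every symbol after a dot until no new states appear). It has 10 states:
  I0: { [S → . , ,], [S → . S ,], [S → . S S], [X → . S * x], [X → . x], [X' → . X] }  — shift
  I1: { [S → , . ,] }  — shift
  I2: { [S → . , ,], [S → . S ,], [S → . S S], [S → S . ,], [S → S . S], [X → S . * x] }  — shift
  I3: { [X' → X .] }  — accept
  I4: { [X → x .] }  — reduce
  I5: { [X → S * . x] }  — shift
  I6: { [S → , . ,], [S → S , .] }  — shift, reduce
  I7: { [S → . , ,], [S → . S ,], [S → . S S], [S → S . ,], [S → S . S], [S → S S .] }  — shift, reduce
  I8: { [S → , , .] }  — reduce
  I9: { [X → S * x .] }  — reduce

No state contains more than one complete item.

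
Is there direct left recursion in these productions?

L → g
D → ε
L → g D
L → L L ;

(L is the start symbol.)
Yes, L is left-recursive

Direct left recursion occurs when N → N α for some non-terminal N (the right-hand side begins with the left-hand side itself).

L → g: starts with g
D → ε: starts with ε
L → g D: starts with g
L → L L ;: LEFT RECURSIVE (starts with L)

The grammar has direct left recursion on: L.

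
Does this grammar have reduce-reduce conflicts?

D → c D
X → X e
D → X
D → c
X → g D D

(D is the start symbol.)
No reduce-reduce conflicts

A reduce-reduce conflict occurs when an LR(0) state has two complete items [A → α .] and [B → β .] — both call for a reduction, and with no lookahead the parser cannot choose between them.

Augment with D' → D and build the canonical LR(0) collection (I0 = CLOSURE({[D' → . D]}), then GOTO on every symbol after a dot until no new states appear). It has 9 states:
  I0: { [D → . X], [D → . c D], [D → . c], [D' → . D], [X → . X e], [X → . g D D] }  — shift
  I1: { [D' → D .] }  — accept
  I2: { [D → X .], [X → X . e] }  — shift, reduce
  I3: { [D → . X], [D → . c D], [D → . c], [D → c . D], [D → c .], [X → . X e], [X → . g D D] }  — shift, reduce
  I4: { [D → . X], [D → . c D], [D → . c], [X → . X e], [X → . g D D], [X → g . D D] }  — shift
  I5: { [D → . X], [D → . c D], [D → . c], [X → . X e], [X → . g D D], [X → g D . D] }  — shift
  I6: { [X → g D D .] }  — reduce
  I7: { [D → c D .] }  — reduce
  I8: { [X → X e .] }  — reduce

No state contains more than one complete item.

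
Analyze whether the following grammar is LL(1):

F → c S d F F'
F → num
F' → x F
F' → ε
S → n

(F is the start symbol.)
No. Predict set conflict for F': { 'x' }

A grammar is LL(1) if for each non-terminal N with multiple productions, the predict sets of those productions are pairwise disjoint, where PREDICT(N → α) = (FIRST(α) \ {ε}) ∪ (FOLLOW(N) if α ⇒* ε).

Relevant sets:
  FOLLOW(F') = { $, 'x' }

For F:
  PREDICT(F → c S d F F') = { 'c' }
  PREDICT(F → num) = { 'num' }
For F':
  PREDICT(F' → x F) = { 'x' }
  PREDICT(F' → ε) = { $, 'x' }
S has a single production, so nothing to check there.

Conflict found: Predict set conflict for F': { 'x' }
The grammar is NOT LL(1).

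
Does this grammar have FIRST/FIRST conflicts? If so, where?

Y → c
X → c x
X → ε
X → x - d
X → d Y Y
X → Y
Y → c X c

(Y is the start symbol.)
Yes. Y → c / Y → c X c on { 'c' }; X → c x / X → Y on { 'c' }

A FIRST/FIRST conflict occurs when two productions N → α and N → β for the same non-terminal have FIRST(α) ∩ FIRST(β) ≠ ∅ (with ε ∈ FIRST of a nullable right-hand side, so two nullable alternatives also conflict).

FIRST sets of the non-terminals at (or reachable through a nullable prefix from) the front of some alternative:
  FIRST(Y) = { 'c' }

Productions for Y:
  Y → c: FIRST = { 'c' }
  Y → c X c: FIRST = { 'c' }
Productions for X:
  X → c x: FIRST = { 'c' }
  X → ε: FIRST = { ε }
  X → x - d: FIRST = { 'x' }
  X → d Y Y: FIRST = { 'd' }
  X → Y: FIRST = { 'c' }

Conflict for Y: Y → c and Y → c X c
  Overlap: { 'c' }
Conflict for X: X → c x and X → Y
  Overlap: { 'c' }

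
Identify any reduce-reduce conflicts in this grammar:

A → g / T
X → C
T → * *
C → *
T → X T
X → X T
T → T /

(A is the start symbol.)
Yes — I8: [T → X T .] vs [X → X T .]

Augment with A' → A and build the canonical LR(0) collection (I0 = CLOSURE({[A' → . A]}), then GOTO on every symbol after a dot until no new states appear). It has 11 states:
  I0: { [A → . g / T], [A' → . A] }  — shift
  I1: { [A' → A .] }  — accept
  I2: { [A → g . / T] }  — shift
  I3: { [A → g / . T], [C → . *], [T → . * *], [T → . T /], [T → . X T], [X → . C], [X → . X T] }  — shift
  I4: { [C → * .], [T → * . *] }  — shift, reduce
  I5: { [X → C .] }  — reduce
  I6: { [A → g / T .], [T → T . /] }  — shift, reduce
  I7: { [C → . *], [T → . * *], [T → . T /], [T → . X T], [T → X . T], [X → . C], [X → . X T], [X → X . T] }  — shift
  I8: { [T → T . /], [T → X T .], [X → X T .] }  — shift, 2 reduces
  I9: { [T → T / .] }  — reduce
  I10: { [T → * * .] }  — reduce

I8 contains complete items [T → X T .], [X → X T .] — reduce-reduce conflict.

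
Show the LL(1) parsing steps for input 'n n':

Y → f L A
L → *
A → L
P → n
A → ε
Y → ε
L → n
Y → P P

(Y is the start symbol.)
Stack is shown with the top on the left.

Stack  Input  Action
--------------------
Y $    n n $  output Y → P P
P P $  n n $  output P → n
n P $  n n $  match 'n'
P $    n $    output P → n
n $    n $    match 'n'
$      $      accept

The string is accepted.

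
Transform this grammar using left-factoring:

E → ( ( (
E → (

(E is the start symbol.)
Left-factoring transforms A → αβ₁ | αβ₂ into A → αA' and A' → β₁ | β₂
(α is the longest common prefix among the alternatives). Repeat until
no nonterminal has two alternatives with a common prefix.

Round 1: E has alternatives sharing prefix '('. Introduce E': E → ( E'
  Add: E' → ( (
  Add: E' → ε

No remaining common prefixes — done.

Resulting grammar:
E → ( E'
E' → ( (
E' → ε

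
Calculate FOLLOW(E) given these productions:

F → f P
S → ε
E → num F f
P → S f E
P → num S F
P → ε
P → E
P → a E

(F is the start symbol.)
{ $, 'f' }

To compute FOLLOW(E), find every occurrence of E on a right-hand side N → α E β: add FIRST(β) \ {ε}, and if β is empty or nullable also add FOLLOW(N). Iterate to a fixed point.

In P → S f E: E is at the end, add FOLLOW(P)
In P → E: E is at the end, add FOLLOW(P)
In P → a E: E is at the end, add FOLLOW(P)

The FOLLOW sets referred to above (computed the same way, to a fixed point):
  FOLLOW(P) = { $, 'f' }

Taking the union: FOLLOW(E) = { $, 'f' }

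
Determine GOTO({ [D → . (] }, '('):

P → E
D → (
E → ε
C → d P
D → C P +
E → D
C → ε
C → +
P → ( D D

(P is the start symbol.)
GOTO(I, '(') = CLOSURE({ [A → αX.β] : [A → α.Xβ] ∈ I, X = '(' })

Items with dot before '(', with the dot advanced:
  [D → . (] → [D → ( .]
Closure adds nothing (no advanced item has the dot before a non-terminal).

GOTO = { [D → ( .] }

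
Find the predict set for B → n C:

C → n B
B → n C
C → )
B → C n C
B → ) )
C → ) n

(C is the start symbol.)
{ 'n' }

PREDICT(B → n C) = (FIRST(RHS) \ {ε}) ∪ (FOLLOW(B) if ε ∈ FIRST(RHS), i.e. RHS ⇒* ε)
FIRST(n C) = { 'n' }
ε ∉ FIRST(n C), so FOLLOW(B) is not added.
PREDICT(B → n C) = { 'n' }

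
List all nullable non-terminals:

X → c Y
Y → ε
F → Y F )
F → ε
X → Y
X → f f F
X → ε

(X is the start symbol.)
{ 'F', 'X', 'Y' }

A non-terminal is nullable if it can derive ε (the empty string): either it has an ε-production, or it has a production whose right-hand side consists entirely of nullable non-terminals.

ε-productions: Y → ε, F → ε, X → ε
So Y, F, X are immediately nullable.
Every non-terminal is now nullable.
Nullable = { 'F', 'X', 'Y' }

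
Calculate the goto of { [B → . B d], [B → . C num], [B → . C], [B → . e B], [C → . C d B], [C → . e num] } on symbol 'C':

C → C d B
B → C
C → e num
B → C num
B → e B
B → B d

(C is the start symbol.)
{ [B → C . num], [B → C .], [C → C . d B] }

GOTO(I, 'C') = CLOSURE({ [A → αX.β] : [A → α.Xβ] ∈ I, X = 'C' })

Items with dot before 'C', with the dot advanced:
  [B → . C] → [B → C .]
  [B → . C num] → [B → C . num]
  [C → . C d B] → [C → C . d B]
Closure adds nothing (no advanced item has the dot before a non-terminal).

GOTO = { [B → C . num], [B → C .], [C → C . d B] }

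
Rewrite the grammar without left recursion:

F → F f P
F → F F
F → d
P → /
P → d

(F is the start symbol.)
F → d F'
F' → f P F'
F' → F F'
F' → ε
P → /
P → d

F is directly left-recursive. The standard transformation for
  A → A α₁ | ... | A α_m | β₁ | ... | β_n
is
  A  → β₁ A' | ... | β_n A'
  A' → α₁ A' | ... | α_m A' | ε

F → d becomes F → d F'
F → F f P becomes F' → f P F'
F → F F becomes F' → F F'
Add F' → ε

Productions for other non-terminals are unchanged:
  P → /
  P → d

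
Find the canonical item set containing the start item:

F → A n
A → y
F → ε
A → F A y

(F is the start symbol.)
First, augment the grammar with F' → F
I₀ = CLOSURE({ [F' → . F] }):
  [F' → . F] has the dot before F: add [F → . A n], [F → .]
  [F → . A n] has the dot before A: add [A → . y], [A → . F A y]
No further items can be added.

I₀ = { [A → . F A y], [A → . y], [F → . A n], [F → .], [F' → . F] }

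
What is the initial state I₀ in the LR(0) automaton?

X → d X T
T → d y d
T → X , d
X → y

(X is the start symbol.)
First, augment the grammar with X' → X
I₀ = CLOSURE({ [X' → . X] }):
  [X' → . X] has the dot before X: add [X → . d X T], [X → . y]
No further items can be added.

I₀ = { [X → . d X T], [X → . y], [X' → . X] }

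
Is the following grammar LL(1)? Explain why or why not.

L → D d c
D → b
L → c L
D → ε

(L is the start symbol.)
A grammar is LL(1) if for each non-terminal N with multiple productions, the predict sets of those productions are pairwise disjoint, where PREDICT(N → α) = (FIRST(α) \ {ε}) ∪ (FOLLOW(N) if α ⇒* ε).

Relevant sets:
  FIRST(D) = { 'b', ε }
  FOLLOW(D) = { 'd' }

For L:
  PREDICT(L → D d c) = { 'b', 'd' }
  PREDICT(L → c L) = { 'c' }
For D:
  PREDICT(D → b) = { 'b' }
  PREDICT(D → ε) = { 'd' }

All predict sets are disjoint. The grammar IS LL(1).

Answer: Yes, the grammar is LL(1).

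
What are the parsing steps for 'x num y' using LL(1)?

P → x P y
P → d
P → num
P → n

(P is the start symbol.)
LL(1) parsing maintains a stack (initially the start symbol over $) and the input. At each step: if the stack top is a terminal, match it against the current input token; if it is a non-terminal N, replace it with the RHS of M[N, lookahead] (the unique production whose predict set contains the lookahead).

Stack is shown with the top on the left.

Stack    Input      Action
--------------------------
P $      x num y $  output P → x P y
x P y $  x num y $  match 'x'
P y $    num y $    output P → num
num y $  num y $    match 'num'
y $      y $        match 'y'
$        $          accept

The string is accepted.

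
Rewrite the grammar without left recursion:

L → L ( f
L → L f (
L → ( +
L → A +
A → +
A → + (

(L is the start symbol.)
L is directly left-recursive. The standard transformation for
  A → A α₁ | ... | A α_m | β₁ | ... | β_n
is
  A  → β₁ A' | ... | β_n A'
  A' → α₁ A' | ... | α_m A' | ε

L → ( + becomes L → ( + L'
L → A + becomes L → A + L'
L → L ( f becomes L' → ( f L'
L → L f ( becomes L' → f ( L'
Add L' → ε

Productions for other non-terminals are unchanged:
  A → +
  A → + (

Resulting grammar:
L → ( + L'
L → A + L'
L' → ( f L'
L' → f ( L'
L' → ε
A → +
A → + (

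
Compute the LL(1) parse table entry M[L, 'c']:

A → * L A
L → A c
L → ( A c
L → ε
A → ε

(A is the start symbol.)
L → A c, L → ε

To find M[L, 'c'], we find productions for L where 'c' is in the predict set (PREDICT(N → α) = (FIRST(α) \ {ε}) ∪ (FOLLOW(N) if α ⇒* ε)).

Relevant sets:
  FIRST(A) = { '*', ε }
  FOLLOW(L) = { $, '*', 'c' }

L → A c: PREDICT = { '*', 'c' }
  'c' is in predict set, so this production goes in M[L, 'c']
L → ( A c: PREDICT = { '(' }
L → ε: PREDICT = { $, '*', 'c' }
  'c' is in predict set, so this production goes in M[L, 'c']

M[L, 'c'] = L → A c, L → ε  (a multiply-defined cell — the grammar is not LL(1))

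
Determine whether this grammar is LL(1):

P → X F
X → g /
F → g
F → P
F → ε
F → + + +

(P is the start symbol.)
A grammar is LL(1) if for each non-terminal N with multiple productions, the predict sets of those productions are pairwise disjoint, where PREDICT(N → α) = (FIRST(α) \ {ε}) ∪ (FOLLOW(N) if α ⇒* ε).

Relevant sets:
  FIRST(P) = { 'g' }
  FOLLOW(F) = { $ }

For F:
  PREDICT(F → g) = { 'g' }
  PREDICT(F → P) = { 'g' }
  PREDICT(F → ε) = { $ }
  PREDICT(F → '+' '+' '+') = { '+' }
P, X have a single production, so nothing to check there.

Conflict found: Predict set conflict for F: { 'g' }
The grammar is NOT LL(1).

Answer: No. Predict set conflict for F: { 'g' }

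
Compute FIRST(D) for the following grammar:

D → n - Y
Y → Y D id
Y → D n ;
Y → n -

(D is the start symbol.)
From D → n - Y:
  - n is a terminal: add 'n' and stop

Collecting: FIRST(D) = { 'n' }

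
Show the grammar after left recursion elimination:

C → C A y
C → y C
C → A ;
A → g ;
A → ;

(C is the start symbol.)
C is directly left-recursive. The standard transformation for
  A → A α₁ | ... | A α_m | β₁ | ... | β_n
is
  A  → β₁ A' | ... | β_n A'
  A' → α₁ A' | ... | α_m A' | ε

C → y C becomes C → y C C'
C → A ; becomes C → A ; C'
C → C A y becomes C' → A y C'
Add C' → ε

Productions for other non-terminals are unchanged:
  A → g ;
  A → ;

Resulting grammar:
C → y C C'
C → A ; C'
C' → A y C'
C' → ε
A → g ;
A → ;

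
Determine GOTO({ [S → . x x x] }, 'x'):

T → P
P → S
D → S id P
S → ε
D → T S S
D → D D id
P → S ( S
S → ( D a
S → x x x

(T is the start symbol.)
GOTO(I, 'x') = CLOSURE({ [A → αX.β] : [A → α.Xβ] ∈ I, X = 'x' })

Items with dot before 'x', with the dot advanced:
  [S → . x x x] → [S → x . x x]
Closure adds nothing (no advanced item has the dot before a non-terminal).

GOTO = { [S → x . x x] }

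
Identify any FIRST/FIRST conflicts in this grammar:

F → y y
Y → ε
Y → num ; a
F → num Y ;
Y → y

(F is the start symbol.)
No FIRST/FIRST conflicts.

Productions for F:
  F → y y: FIRST = { 'y' }
  F → num Y ;: FIRST = { 'num' }
Productions for Y:
  Y → ε: FIRST = { ε }
  Y → num ; a: FIRST = { 'num' }
  Y → y: FIRST = { 'y' }

All alternatives of each non-terminal have pairwise disjoint FIRST sets.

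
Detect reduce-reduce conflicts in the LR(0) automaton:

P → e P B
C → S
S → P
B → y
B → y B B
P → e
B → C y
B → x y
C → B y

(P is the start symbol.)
Yes — I12: [B → y .] vs [C → B y .]

Augment with P' → P and build the canonical LR(0) collection (I0 = CLOSURE({[P' → . P]}), then GOTO on every symbol after a dot until no new states appear). It has 16 states:
  I0: { [P → . e P B], [P → . e], [P' → . P] }  — shift
  I1: { [P' → P .] }  — accept
  I2: { [P → . e P B], [P → . e], [P → e . P B], [P → e .] }  — shift, reduce
  I3: { [B → . C y], [B → . x y], [B → . y B B], [B → . y], [C → . B y], [C → . S], [P → . e P B], [P → . e], [P → e P . B], [S → . P] }  — shift
  I4: { [C → B . y], [P → e P B .] }  — shift, reduce
  I5: { [B → C . y] }  — shift
  I6: { [S → P .] }  — reduce
  I7: { [C → S .] }  — reduce
  I8: { [B → x . y] }  — shift
  I9: { [B → . C y], [B → . x y], [B → . y B B], [B → . y], [B → y . B B], [B → y .], [C → . B y], [C → . S], [P → . e P B], [P → . e], [S → . P] }  — shift, reduce
  I10: { [B → . C y], [B → . x y], [B → . y B B], [B → . y], [B → y B . B], [C → . B y], [C → . S], [C → B . y], [P → . e P B], [P → . e], [S → . P] }  — shift
  I11: { [B → y B B .], [C → B . y] }  — shift, reduce
  I12: { [B → . C y], [B → . x y], [B → . y B B], [B → . y], [B → y . B B], [B → y .], [C → . B y], [C → . S], [C → B y .], [P → . e P B], [P → . e], [S → . P] }  — shift, 2 reduces
  I13: { [C → B y .] }  — reduce
  I14: { [B → x y .] }  — reduce
  I15: { [B → C y .] }  — reduce

I12 contains complete items [B → y .], [C → B y .] — reduce-reduce conflict.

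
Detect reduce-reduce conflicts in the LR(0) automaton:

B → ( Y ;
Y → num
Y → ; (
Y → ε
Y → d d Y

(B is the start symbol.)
No reduce-reduce conflicts

Augment with B' → B and build the canonical LR(0) collection (I0 = CLOSURE({[B' → . B]}), then GOTO on every symbol after a dot until no new states appear). It has 11 states:
  I0: { [B → . ( Y ;], [B' → . B] }  — shift
  I1: { [B → ( . Y ;], [Y → . ; (], [Y → . d d Y], [Y → . num], [Y → .] }  — shift, reduce
  I2: { [B' → B .] }  — accept
  I3: { [Y → ; . (] }  — shift
  I4: { [B → ( Y . ;] }  — shift
  I5: { [Y → d . d Y] }  — shift
  I6: { [Y → num .] }  — reduce
  I7: { [Y → . ; (], [Y → . d d Y], [Y → . num], [Y → .], [Y → d d . Y] }  — shift, reduce
  I8: { [Y → d d Y .] }  — reduce
  I9: { [B → ( Y ; .] }  — reduce
  I10: { [Y → ; ( .] }  — reduce

No state contains more than one complete item.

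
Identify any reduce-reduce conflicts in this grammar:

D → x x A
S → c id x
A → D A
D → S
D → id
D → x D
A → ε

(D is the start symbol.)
A reduce-reduce conflict occurs when an LR(0) state has two complete items [A → α .] and [B → β .] — both call for a reduction, and with no lookahead the parser cannot choose between them.

Augment with D' → D and build the canonical LR(0) collection (I0 = CLOSURE({[D' → . D]}), then GOTO on every symbol after a dot until no new states appear). It has 14 states:
  I0: { [D → . S], [D → . id], [D → . x D], [D → . x x A], [D' → . D], [S → . c id x] }  — shift
  I1: { [D' → D .] }  — accept
  I2: { [D → S .] }  — reduce
  I3: { [S → c . id x] }  — shift
  I4: { [D → id .] }  — reduce
  I5: { [D → . S], [D → . id], [D → . x D], [D → . x x A], [D → x . D], [D → x . x A], [S → . c id x] }  — shift
  I6: { [D → x D .] }  — reduce
  I7: { [A → . D A], [A → .], [D → . S], [D → . id], [D → . x D], [D → . x x A], [D → x . D], [D → x . x A], [D → x x . A], [S → . c id x] }  — shift, reduce
  I8: { [D → x x A .] }  — reduce
  I9: { [A → . D A], [A → .], [A → D . A], [D → . S], [D → . id], [D → . x D], [D → . x x A], [D → x D .], [S → . c id x] }  — shift, 2 reduces
  I10: { [A → D A .] }  — reduce
  I11: { [A → . D A], [A → .], [A → D . A], [D → . S], [D → . id], [D → . x D], [D → . x x A], [S → . c id x] }  — shift, reduce
  I12: { [S → c id . x] }  — shift
  I13: { [S → c id x .] }  — reduce

I9 contains complete items [A → .], [D → x D .] — reduce-reduce conflict.

Answer: Yes — I9: [A → .] vs [D → x D .]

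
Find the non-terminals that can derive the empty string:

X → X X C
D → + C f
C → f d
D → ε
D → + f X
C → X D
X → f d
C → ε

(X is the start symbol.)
{ 'C', 'D' }

A non-terminal is nullable if it can derive ε (the empty string): either it has an ε-production, or it has a production whose right-hand side consists entirely of nullable non-terminals.

ε-productions: D → ε, C → ε
So D, C are immediately nullable.
No further non-terminal can be added: every production for the remaining non-terminals contains a terminal or a non-nullable non-terminal.
Nullable = { 'C', 'D' }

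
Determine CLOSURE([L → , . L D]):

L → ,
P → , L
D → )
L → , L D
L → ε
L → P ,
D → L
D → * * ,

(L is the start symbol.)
Start with: [L → , . L D]
  [L → , . L D] has the dot before L: add [L → . ,], [L → . , L D], [L → .], [L → . P ,]
  [L → . P ,] has the dot before P: add [P → . , L]
No further items can be added.

CLOSURE = { [L → , . L D], [L → . , L D], [L → . ,], [L → . P ,], [L → .], [P → . , L] }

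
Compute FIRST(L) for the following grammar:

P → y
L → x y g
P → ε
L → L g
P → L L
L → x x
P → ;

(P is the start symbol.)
From L → x y g:
  - x is a terminal: add 'x' and stop
From L → L g:
  - L is the symbol being defined: contributes nothing new
    L is not nullable, so stop
From L → x x:
  - x is a terminal: add 'x' and stop

Collecting: FIRST(L) = { 'x' }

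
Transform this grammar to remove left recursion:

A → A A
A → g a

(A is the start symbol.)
A → g a A'
A' → A A'
A' → ε

A is directly left-recursive. The standard transformation for
  A → A α₁ | ... | A α_m | β₁ | ... | β_n
is
  A  → β₁ A' | ... | β_n A'
  A' → α₁ A' | ... | α_m A' | ε

A → g a becomes A → g a A'
A → A A becomes A' → A A'
Add A' → ε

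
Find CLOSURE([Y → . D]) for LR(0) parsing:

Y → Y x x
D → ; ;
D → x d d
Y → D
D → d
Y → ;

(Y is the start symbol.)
{ [D → . ; ;], [D → . d], [D → . x d d], [Y → . D] }

To compute CLOSURE, for each item [A → α.Bβ] where B is a non-terminal, add [B → .γ] for all productions B → γ; repeat for the newly added items until nothing changes.

Start with: [Y → . D]
  [Y → . D] has the dot before D: add [D → . ; ;], [D → . x d d], [D → . d]
No further items can be added.

CLOSURE = { [D → . ; ;], [D → . d], [D → . x d d], [Y → . D] }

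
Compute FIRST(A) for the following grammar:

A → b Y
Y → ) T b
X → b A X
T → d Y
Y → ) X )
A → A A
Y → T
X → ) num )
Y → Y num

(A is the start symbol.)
To compute FIRST(A), examine every production with A on the left-hand side, reading each right-hand side left to right until a non-nullable symbol is reached.

From A → b Y:
  - b is a terminal: add 'b' and stop
From A → A A:
  - A is the symbol being defined: contributes nothing new
    A is not nullable, so stop

Collecting: FIRST(A) = { 'b' }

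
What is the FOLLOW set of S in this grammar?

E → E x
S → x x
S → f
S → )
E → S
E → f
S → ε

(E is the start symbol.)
In E → S: S is at the end, add FOLLOW(E)

The FOLLOW sets referred to above (computed the same way, to a fixed point):
  FOLLOW(E) = { $, 'x' }

Taking the union: FOLLOW(S) = { $, 'x' }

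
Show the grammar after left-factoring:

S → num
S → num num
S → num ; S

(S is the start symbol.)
Left-factoring transforms A → αβ₁ | αβ₂ into A → αA' and A' → β₁ | β₂
(α is the longest common prefix among the alternatives). Repeat until
no nonterminal has two alternatives with a common prefix.

Round 1: S has alternatives sharing prefix 'num'. Introduce S': S → num S'
  Add: S' → ε
  Add: S' → num
  Add: S' → ; S

No remaining common prefixes — done.

Resulting grammar:
S → num S'
S' → ε
S' → num
S' → ; S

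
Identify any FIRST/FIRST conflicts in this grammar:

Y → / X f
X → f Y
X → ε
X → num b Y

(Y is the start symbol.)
No FIRST/FIRST conflicts.

A FIRST/FIRST conflict occurs when two productions N → α and N → β for the same non-terminal have FIRST(α) ∩ FIRST(β) ≠ ∅ (with ε ∈ FIRST of a nullable right-hand side, so two nullable alternatives also conflict).

Productions for X:
  X → f Y: FIRST = { 'f' }
  X → ε: FIRST = { ε }
  X → num b Y: FIRST = { 'num' }
Y has only one production, so no FIRST/FIRST conflict is possible there.

All alternatives of each non-terminal have pairwise disjoint FIRST sets.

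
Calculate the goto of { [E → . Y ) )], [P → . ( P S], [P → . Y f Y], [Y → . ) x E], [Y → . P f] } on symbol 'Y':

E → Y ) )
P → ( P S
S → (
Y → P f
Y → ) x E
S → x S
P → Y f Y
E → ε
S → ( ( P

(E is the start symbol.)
GOTO(I, 'Y') = CLOSURE({ [A → αX.β] : [A → α.Xβ] ∈ I, X = 'Y' })

Items with dot before 'Y', with the dot advanced:
  [E → . Y ) )] → [E → Y . ) )]
  [P → . Y f Y] → [P → Y . f Y]
Closure adds nothing (no advanced item has the dot before a non-terminal).

GOTO = { [E → Y . ) )], [P → Y . f Y] }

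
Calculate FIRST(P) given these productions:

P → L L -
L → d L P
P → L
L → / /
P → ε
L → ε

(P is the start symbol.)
{ '-', '/', 'd', ε }

FIRST sets of the other non-terminals involved (by the same procedure, iterated to a fixed point):
  FIRST(L) = { '/', 'd', ε }

From P → L L -:
  - L is a non-terminal: add FIRST(L) \ {ε} = { '/', 'd' }
    L is nullable, so continue to the next symbol
  - L is a non-terminal: add FIRST(L) \ {ε} = { '/', 'd' }
    L is nullable, so continue to the next symbol
  - '-' is a terminal: add '-' and stop
From P → L:
  - L is a non-terminal: add FIRST(L) \ {ε} = { '/', 'd' }
    L is nullable and nothing follows, so the whole right-hand side can vanish: ε ∈ FIRST(P)
From P → ε:
  - ε-production, so ε ∈ FIRST(P)

Collecting: FIRST(P) = { '-', '/', 'd', ε }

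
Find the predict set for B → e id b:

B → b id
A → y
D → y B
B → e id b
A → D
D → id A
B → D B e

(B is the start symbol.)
PREDICT(B → e id b) = (FIRST(RHS) \ {ε}) ∪ (FOLLOW(B) if ε ∈ FIRST(RHS), i.e. RHS ⇒* ε)
FIRST(e id b) = { 'e' }
ε ∉ FIRST(e id b), so FOLLOW(B) is not added.
PREDICT(B → e id b) = { 'e' }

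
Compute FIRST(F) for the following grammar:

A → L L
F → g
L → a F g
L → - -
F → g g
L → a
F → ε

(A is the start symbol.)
{ 'g', ε }

To compute FIRST(F), examine every production with F on the left-hand side, reading each right-hand side left to right until a non-nullable symbol is reached.

From F → g:
  - g is a terminal: add 'g' and stop
From F → g g:
  - g is a terminal: add 'g' and stop
From F → ε:
  - ε-production, so ε ∈ FIRST(F)

Collecting: FIRST(F) = { 'g', ε }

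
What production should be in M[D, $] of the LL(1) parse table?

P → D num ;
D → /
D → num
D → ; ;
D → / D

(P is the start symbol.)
To find M[D, $], we find productions for D where $ is in the predict set (PREDICT(N → α) = (FIRST(α) \ {ε}) ∪ (FOLLOW(N) if α ⇒* ε)).

D → /: PREDICT = { '/' }
D → num: PREDICT = { 'num' }
D → ; ;: PREDICT = { ';' }
D → / D: PREDICT = { '/' }

M[D, $] is empty (no production applies)

Answer: Empty (error entry)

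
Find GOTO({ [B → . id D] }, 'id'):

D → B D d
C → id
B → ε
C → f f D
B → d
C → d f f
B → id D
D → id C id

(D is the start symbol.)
GOTO(I, 'id') = CLOSURE({ [A → αX.β] : [A → α.Xβ] ∈ I, X = 'id' })

Items with dot before 'id', with the dot advanced:
  [B → . id D] → [B → id . D]
Closure of the advanced items:
  [B → id . D] has the dot before D: add [D → . B D d], [D → . id C id]
  [D → . B D d] has the dot before B: add [B → .], [B → . d], [B → . id D]

GOTO = { [B → . d], [B → . id D], [B → .], [B → id . D], [D → . B D d], [D → . id C id] }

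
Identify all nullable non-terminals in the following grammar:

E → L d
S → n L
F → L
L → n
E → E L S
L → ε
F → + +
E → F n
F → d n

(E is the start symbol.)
{ 'F', 'L' }

A non-terminal is nullable if it can derive ε (the empty string): either it has an ε-production, or it has a production whose right-hand side consists entirely of nullable non-terminals.

ε-productions: L → ε
So L is immediately nullable.
F → L: every symbol on the right is nullable, so F is nullable too.
No further non-terminal can be added: every production for the remaining non-terminals contains a terminal or a non-nullable non-terminal.
Nullable = { 'F', 'L' }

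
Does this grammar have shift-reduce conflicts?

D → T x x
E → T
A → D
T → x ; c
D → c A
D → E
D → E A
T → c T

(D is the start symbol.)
A shift-reduce conflict occurs when an LR(0) state has both:
  - a complete (reduce) item [A → α .] (dot at the end), and
  - a shift item [B → β . c γ] (dot before a terminal).

Augment with D' → D and build the canonical LR(0) collection (I0 = CLOSURE({[D' → . D]}), then GOTO on every symbol after a dot until no new states appear). It has 14 states:
  I0: { [D → . E A], [D → . E], [D → . T x x], [D → . c A], [D' → . D], [E → . T], [T → . c T], [T → . x ; c] }  — shift
  I1: { [D' → D .] }  — accept
  I2: { [A → . D], [D → . E A], [D → . E], [D → . T x x], [D → . c A], [D → E . A], [D → E .], [E → . T], [T → . c T], [T → . x ; c] }  — shift, reduce
  I3: { [D → T . x x], [E → T .] }  — shift, reduce
  I4: { [A → . D], [D → . E A], [D → . E], [D → . T x x], [D → . c A], [D → c . A], [E → . T], [T → . c T], [T → . x ; c], [T → c . T] }  — shift
  I5: { [T → x . ; c] }  — shift
  I6: { [T → x ; . c] }  — shift
  I7: { [T → x ; c .] }  — reduce
  I8: { [D → c A .] }  — reduce
  I9: { [A → D .] }  — reduce
  I10: { [D → T . x x], [E → T .], [T → c T .] }  — shift, 2 reduces
  I11: { [D → T x . x] }  — shift
  I12: { [D → T x x .] }  — reduce
  I13: { [D → E A .] }  — reduce

I2 contains reduce item [D → E .] and shift items [D → . c A], [T → . c T], [T → . x ; c] — shift-reduce conflict.
I3 contains reduce item [E → T .] and shift item [D → T . x x] — shift-reduce conflict.
I10 contains reduce items [E → T .], [T → c T .] and shift item [D → T . x x] — shift-reduce conflict.

Answer: Yes — I2: [D → E .] vs [D → . c A]; I3: [E → T .] vs [D → T . x x]; I10: [E → T .] vs [D → T . x x]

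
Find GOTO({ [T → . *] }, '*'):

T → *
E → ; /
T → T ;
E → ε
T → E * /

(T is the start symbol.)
GOTO(I, '*') = CLOSURE({ [A → αX.β] : [A → α.Xβ] ∈ I, X = '*' })

Items with dot before '*', with the dot advanced:
  [T → . *] → [T → * .]
Closure adds nothing (no advanced item has the dot before a non-terminal).

GOTO = { [T → * .] }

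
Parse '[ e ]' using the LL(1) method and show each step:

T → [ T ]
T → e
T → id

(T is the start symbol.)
LL(1) parsing maintains a stack (initially the start symbol over $) and the input. At each step: if the stack top is a terminal, match it against the current input token; if it is a non-terminal N, replace it with the RHS of M[N, lookahead] (the unique production whose predict set contains the lookahead).

Stack is shown with the top on the left.

Stack    Input    Action
------------------------
T $      [ e ] $  output T → [ T ]
[ T ] $  [ e ] $  match '['
T ] $    e ] $    output T → e
e ] $    e ] $    match 'e'
] $      ] $      match ']'
$        $        accept

The string is accepted.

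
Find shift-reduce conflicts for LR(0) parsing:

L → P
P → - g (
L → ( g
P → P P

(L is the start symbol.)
Yes — I4: [L → P .] vs [P → . - g (]; I5: [P → P P .] vs [P → . - g (]

Augment with L' → L and build the canonical LR(0) collection (I0 = CLOSURE({[L' → . L]}), then GOTO on every symbol after a dot until no new states appear). It has 9 states:
  I0: { [L → . ( g], [L → . P], [L' → . L], [P → . - g (], [P → . P P] }  — shift
  I1: { [L → ( . g] }  — shift
  I2: { [P → - . g (] }  — shift
  I3: { [L' → L .] }  — accept
  I4: { [L → P .], [P → . - g (], [P → . P P], [P → P . P] }  — shift, reduce
  I5: { [P → . - g (], [P → . P P], [P → P . P], [P → P P .] }  — shift, reduce
  I6: { [P → - g . (] }  — shift
  I7: { [P → - g ( .] }  — reduce
  I8: { [L → ( g .] }  — reduce

I4 contains reduce item [L → P .] and shift item [P → . - g (] — shift-reduce conflict.
I5 contains reduce item [P → P P .] and shift item [P → . - g (] — shift-reduce conflict.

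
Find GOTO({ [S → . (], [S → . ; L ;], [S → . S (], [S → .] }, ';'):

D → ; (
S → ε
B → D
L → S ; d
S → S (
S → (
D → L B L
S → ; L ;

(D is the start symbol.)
GOTO(I, ';') = CLOSURE({ [A → αX.β] : [A → α.Xβ] ∈ I, X = ';' })

Items with dot before ';', with the dot advanced:
  [S → . ; L ;] → [S → ; . L ;]
Closure of the advanced items:
  [S → ; . L ;] has the dot before L: add [L → . S ; d]
  [L → . S ; d] has the dot before S: add [S → .], [S → . S (], [S → . (], [S → . ; L ;]

GOTO = { [L → . S ; d], [S → . (], [S → . ; L ;], [S → . S (], [S → .], [S → ; . L ;] }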